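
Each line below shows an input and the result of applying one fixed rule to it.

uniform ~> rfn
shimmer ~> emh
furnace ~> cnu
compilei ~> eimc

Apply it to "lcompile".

Each output is the input with this applied: reverse the string, then keep every other character starting from the second (positions 2nd, 4th, 6th, ...).
On "lcompile": the first step gives "elipmocl", and the second then gives "lpol".

lpol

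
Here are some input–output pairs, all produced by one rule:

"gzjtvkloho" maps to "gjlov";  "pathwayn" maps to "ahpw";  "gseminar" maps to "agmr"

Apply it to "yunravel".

alrv

The pattern: sort the characters into alphabetical order, then keep every other character starting from the first (positions 1st, 3rd, 5th, ...).
For "yunravel", step one produces "aelnruvy"; step two turns that into "alrv".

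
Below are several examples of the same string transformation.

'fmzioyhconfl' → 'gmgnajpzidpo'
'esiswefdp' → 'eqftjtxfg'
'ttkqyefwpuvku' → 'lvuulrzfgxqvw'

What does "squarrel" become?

fmtrvbss

Looking at the pairs, the operation is to move the last 2 characters to the front (rotate right by 2), then shift every letter 1 place forward in the alphabet (wrapping around).
On "squarrel": the first step gives "elsquarr", and the second then gives "fmtrvbss".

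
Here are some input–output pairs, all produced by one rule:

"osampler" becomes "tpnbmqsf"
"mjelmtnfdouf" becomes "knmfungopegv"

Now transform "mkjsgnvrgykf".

The pattern: shift every letter 1 place forward in the alphabet (wrapping around), then swap each adjacent pair of characters (1↔2, 3↔4, ...).
For "mkjsgnvrgykf", step one produces "nlkthowshzlg"; step two turns that into "lntkohswzhgl".
(Check on "mjelmtnfdouf": → "nkfmnuogepvg" → "knmfungopegv" ✓)

lntkohswzhgl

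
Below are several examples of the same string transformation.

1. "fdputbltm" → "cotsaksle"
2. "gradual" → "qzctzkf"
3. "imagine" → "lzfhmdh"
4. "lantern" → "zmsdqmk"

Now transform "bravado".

qzuzcna

Looking at the pairs, the operation is to move the first character to the end, then shift every letter 1 place backward in the alphabet (wrapping around).
For "bravado", step one produces "ravadob"; step two turns that into "qzuzcna".
(Check on "fdputbltm": → "dputbltmf" → "cotsaksle" ✓)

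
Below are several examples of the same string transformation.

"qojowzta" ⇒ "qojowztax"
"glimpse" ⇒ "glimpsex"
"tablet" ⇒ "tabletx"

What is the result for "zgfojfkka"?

zgfojfkkax

The pattern: append "x".
Applying that to "zgfojfkka" gives "zgfojfkkax".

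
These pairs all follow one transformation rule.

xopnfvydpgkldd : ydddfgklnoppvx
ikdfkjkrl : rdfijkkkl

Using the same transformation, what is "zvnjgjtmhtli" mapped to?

zghijjlmnttv

In each case the input is transformed by: sort the characters into alphabetical order, then move the last character to the front.
Working it through for "zvnjgjtmhtli": intermediate "ghijjlmnttvz", final "zghijjlmnttv".
(Check on "ikdfkjkrl": → "dfijkkklr" → "rdfijkkkl" ✓)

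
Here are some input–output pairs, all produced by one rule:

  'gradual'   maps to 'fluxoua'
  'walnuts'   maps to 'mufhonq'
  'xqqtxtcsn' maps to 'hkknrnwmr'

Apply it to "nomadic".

wiguxch

The transformation: swap the first and last characters, then shift every letter 6 places backward in the alphabet (wrapping around).
Working it through for "nomadic": intermediate "comadin", final "wiguxch".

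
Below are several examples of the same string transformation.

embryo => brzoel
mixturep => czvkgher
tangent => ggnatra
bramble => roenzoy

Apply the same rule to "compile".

The rule is to move the last character to the front, then shift every letter 13 places forward in the alphabet (wrapping around) — i.e. ROT13.
Applying both steps to "compile": "ecompil", then "rpbzcvy".

rpbzcvy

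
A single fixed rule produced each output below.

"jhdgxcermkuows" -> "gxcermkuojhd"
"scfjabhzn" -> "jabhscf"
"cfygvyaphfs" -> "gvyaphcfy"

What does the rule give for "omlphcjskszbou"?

The rule is to delete the last 2 characters, then move the first 3 characters to the end (rotate left by 3).
Applying both steps to "omlphcjskszbou": "omlphcjskszb", then "phcjskszboml".

phcjskszboml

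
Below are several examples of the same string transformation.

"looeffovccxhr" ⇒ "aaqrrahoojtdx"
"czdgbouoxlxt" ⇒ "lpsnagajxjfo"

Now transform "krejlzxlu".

dqvxljxgw

The rule is to shift every letter 12 places forward in the alphabet (wrapping around), then move the first character to the end.
Applying both steps to "krejlzxlu": "wdqvxljxg", then "dqvxljxgw".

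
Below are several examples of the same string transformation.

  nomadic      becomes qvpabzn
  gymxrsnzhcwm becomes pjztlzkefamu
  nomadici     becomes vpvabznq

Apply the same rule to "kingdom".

qbzxvat

Each output is the input with this applied: shift every letter 13 places forward in the alphabet (wrapping around) — i.e. ROT13, then move the last 3 characters to the front (rotate right by 3).
For "kingdom", step one produces "xvatqbz"; step two turns that into "qbzxvat".
(Check on "gymxrsnzhcwm": → "tlzkefamupjz" → "pjztlzkefamu" ✓)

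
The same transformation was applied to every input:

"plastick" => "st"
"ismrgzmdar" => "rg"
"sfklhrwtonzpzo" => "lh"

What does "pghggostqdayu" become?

gg

The transformation: delete the first 3 characters, then keep only the first 2 characters.
Starting from "pghggostqdayu": after the first operation, "ggostqdayu"; after the second, "gg".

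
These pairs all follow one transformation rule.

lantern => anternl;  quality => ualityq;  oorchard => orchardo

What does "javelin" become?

avelinj

Rule — move the first character to the end.
For "javelin" the result is "avelinj".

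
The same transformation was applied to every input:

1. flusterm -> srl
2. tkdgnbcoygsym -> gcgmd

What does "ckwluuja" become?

ljk

The pattern: move the first 3 characters to the end (rotate left by 3), then keep one character in every 3, starting at position 1 (positions 1st, 4th, 7th, ...).
Applying both steps to "ckwluuja": "luujackw", then "ljk".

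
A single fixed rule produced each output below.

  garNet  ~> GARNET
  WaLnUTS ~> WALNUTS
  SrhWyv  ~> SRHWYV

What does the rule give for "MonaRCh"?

MONARCH

What's happening: convert every letter to uppercase.
For "MonaRCh" the result is "MONARCH".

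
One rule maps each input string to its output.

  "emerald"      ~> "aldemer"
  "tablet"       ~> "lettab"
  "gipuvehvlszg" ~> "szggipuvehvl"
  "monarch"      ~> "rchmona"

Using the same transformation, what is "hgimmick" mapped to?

ickhgimm

The transformation: move the last 3 characters to the front (rotate right by 3).
So "hgimmick" becomes "ickhgimm".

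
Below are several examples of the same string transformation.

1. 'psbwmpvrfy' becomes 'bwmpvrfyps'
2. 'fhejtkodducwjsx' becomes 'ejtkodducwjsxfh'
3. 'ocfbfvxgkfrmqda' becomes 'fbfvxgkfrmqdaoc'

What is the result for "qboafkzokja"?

oafkzokjaqb

The pattern: move the first 2 characters to the end (rotate left by 2).
On "qboafkzokja" that produces "oafkzokjaqb".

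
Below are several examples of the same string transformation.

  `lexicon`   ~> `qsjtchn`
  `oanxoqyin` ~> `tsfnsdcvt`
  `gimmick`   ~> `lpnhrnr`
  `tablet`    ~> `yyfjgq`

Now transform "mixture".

rjnwczy

In each case the input is transformed by: take characters alternately from the front and the back (1st, last, 2nd, 2nd-last, ...), then shift every letter 5 places forward in the alphabet (wrapping around).
Working it through for "mixture": intermediate "meirxut", final "rjnwczy".
(Check on "gimmick": → "gkicmim" → "lpnhrnr" ✓)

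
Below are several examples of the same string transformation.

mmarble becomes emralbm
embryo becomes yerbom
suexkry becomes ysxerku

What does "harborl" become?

lhbrroa

Each output is the input with this applied: swap each adjacent pair of characters (1↔2, 3↔4, ...), then swap the first and last characters.
Starting from "harborl": after the first operation, "ahbrrol"; after the second, "lhbrroa".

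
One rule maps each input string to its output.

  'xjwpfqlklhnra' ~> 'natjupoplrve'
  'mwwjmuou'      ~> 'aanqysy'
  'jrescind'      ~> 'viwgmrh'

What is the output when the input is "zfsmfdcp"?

The pattern: delete the first character, then shift every letter 4 places forward in the alphabet (wrapping around).
For "zfsmfdcp", step one produces "fsmfdcp"; step two turns that into "jwqjhgt".

jwqjhgt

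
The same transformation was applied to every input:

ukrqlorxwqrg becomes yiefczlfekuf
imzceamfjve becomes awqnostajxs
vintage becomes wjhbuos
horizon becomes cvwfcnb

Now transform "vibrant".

In each case the input is transformed by: swap each adjacent pair of characters (1↔2, 3↔4, ...), then shift every letter 12 places backward in the alphabet (wrapping around).
"vibrant" → "ivrbnat" → "wjfpboh".

wjfpboh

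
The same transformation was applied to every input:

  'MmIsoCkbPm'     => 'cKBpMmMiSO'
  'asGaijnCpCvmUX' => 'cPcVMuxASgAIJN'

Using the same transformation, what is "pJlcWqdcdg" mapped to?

QDCDGPjLCw

In each case the input is transformed by: flip the case of every letter, then swap the front and back halves of the string.
Working it through for "pJlcWqdcdg": intermediate "PjLCwQDCDG", final "QDCDGPjLCw".
(Check on "asGaijnCpCvmUX": → "ASgAIJNcPcVMux" → "cPcVMuxASgAIJN" ✓)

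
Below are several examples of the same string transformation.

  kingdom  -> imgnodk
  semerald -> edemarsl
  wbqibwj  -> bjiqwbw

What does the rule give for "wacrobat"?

In each case the input is transformed by: swap the first and last characters, then swap each adjacent pair of characters (1↔2, 3↔4, ...).
Starting from "wacrobat": after the first operation, "tacrobaw"; after the second, "atrcbowa".

atrcbowa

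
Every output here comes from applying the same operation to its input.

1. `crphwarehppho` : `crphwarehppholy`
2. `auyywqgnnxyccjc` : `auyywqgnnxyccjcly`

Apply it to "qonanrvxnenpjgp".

qonanrvxnenpjgply

What's happening: append "ly".
For "qonanrvxnenpjgp" the result is "qonanrvxnenpjgply".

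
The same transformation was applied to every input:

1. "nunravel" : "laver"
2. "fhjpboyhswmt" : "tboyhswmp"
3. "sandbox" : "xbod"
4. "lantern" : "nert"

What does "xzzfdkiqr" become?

The pattern: delete the first 3 characters, then swap the first and last characters.
"xzzfdkiqr" → "fdkiqr" → "rdkiqf".

rdkiqf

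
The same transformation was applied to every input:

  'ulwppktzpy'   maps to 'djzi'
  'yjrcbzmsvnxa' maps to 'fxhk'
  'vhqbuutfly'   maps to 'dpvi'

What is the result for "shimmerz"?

wobj

Each output is the input with this applied: shift every letter 10 places forward in the alphabet (wrapping around), then keep only the last 4 characters.
Working it through for "shimmerz": intermediate "crswwobj", final "wobj".
(Check on "ulwppktzpy": → "evgzzudjzi" → "djzi" ✓)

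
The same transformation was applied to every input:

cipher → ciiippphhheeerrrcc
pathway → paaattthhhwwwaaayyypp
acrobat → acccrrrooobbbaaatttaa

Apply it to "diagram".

diiiaaagggrrraaammmdd

Looking at the pairs, the operation is to repeat every character 3 times, then move the first 2 characters to the end (rotate left by 2).
"diagram" → "dddiiiaaagggrrraaammm" → "diiiaaagggrrraaammmdd".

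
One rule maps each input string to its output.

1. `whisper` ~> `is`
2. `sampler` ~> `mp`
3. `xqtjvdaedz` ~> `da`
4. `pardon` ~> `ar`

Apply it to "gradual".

What's happening: move the last 3 characters to the front (rotate right by 3), then keep only the last 2 characters.
Doing the same to "gradual": "ad".

ad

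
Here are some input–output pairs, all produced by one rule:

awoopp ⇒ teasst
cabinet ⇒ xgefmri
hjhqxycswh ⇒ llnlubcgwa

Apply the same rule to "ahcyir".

velgcm

What's happening: move the last character to the front, then shift every letter 4 places forward in the alphabet (wrapping around).
Working it through for "ahcyir": intermediate "rahcyi", final "velgcm".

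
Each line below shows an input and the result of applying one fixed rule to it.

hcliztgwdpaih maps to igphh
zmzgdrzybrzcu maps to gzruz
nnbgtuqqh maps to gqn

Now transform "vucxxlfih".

Rule — keep one character in every 3, starting at position 1 (positions 1st, 4th, 7th, ...), then move the first character to the end.
So "vucxxlfih" becomes "xfv".

xfv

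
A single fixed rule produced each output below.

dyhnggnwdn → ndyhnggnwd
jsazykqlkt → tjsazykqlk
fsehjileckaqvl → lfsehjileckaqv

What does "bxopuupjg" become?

gbxopuupj

In each case the input is transformed by: move the last character to the front.
"bxopuupjg" → "gbxopuupj".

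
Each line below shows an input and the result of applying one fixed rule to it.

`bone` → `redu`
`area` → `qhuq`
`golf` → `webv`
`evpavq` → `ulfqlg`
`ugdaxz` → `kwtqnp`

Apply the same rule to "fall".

vqbb

Rule — shift every letter 10 places backward in the alphabet (wrapping around).
So "fall" becomes "vqbb".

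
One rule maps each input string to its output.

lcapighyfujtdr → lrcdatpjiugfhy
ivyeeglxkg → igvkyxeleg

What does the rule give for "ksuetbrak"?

kksaurebt

The rule is to take characters alternately from the front and the back (1st, last, 2nd, 2nd-last, ...).
Applying that to "ksuetbrak" gives "kksaurebt".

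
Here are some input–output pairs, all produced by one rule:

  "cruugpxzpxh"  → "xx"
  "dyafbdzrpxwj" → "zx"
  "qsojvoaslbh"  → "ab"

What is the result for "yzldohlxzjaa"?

lj

Rule — keep one character in every 3, starting at position 1 (positions 1st, 4th, 7th, ...), then delete the first 2 characters.
Applying both steps to "yzldohlxzjaa": "ydlj", then "lj".
(Check on "qsojvoaslbh": → "qjab" → "ab" ✓)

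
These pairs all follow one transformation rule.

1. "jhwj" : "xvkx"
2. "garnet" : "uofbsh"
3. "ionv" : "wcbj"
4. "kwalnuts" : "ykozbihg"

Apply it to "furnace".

tifboqs

In each case the input is transformed by: shift every letter 12 places backward in the alphabet (wrapping around).
So "furnace" becomes "tifboqs".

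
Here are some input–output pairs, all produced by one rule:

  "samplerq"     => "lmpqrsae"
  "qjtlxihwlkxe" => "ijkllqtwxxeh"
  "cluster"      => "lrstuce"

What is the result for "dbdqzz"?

The pattern: sort the characters into alphabetical order, then move the first 2 characters to the end (rotate left by 2).
"dbdqzz" → "dqzzbd".

dqzzbd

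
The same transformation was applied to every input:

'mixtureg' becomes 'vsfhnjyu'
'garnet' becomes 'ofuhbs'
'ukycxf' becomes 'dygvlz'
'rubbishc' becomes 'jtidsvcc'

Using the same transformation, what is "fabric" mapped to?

The pattern: shift every letter 1 place forward in the alphabet (wrapping around), then swap the front and back halves of the string.
Working it through for "fabric": intermediate "gbcsjd", final "sjdgbc".

sjdgbc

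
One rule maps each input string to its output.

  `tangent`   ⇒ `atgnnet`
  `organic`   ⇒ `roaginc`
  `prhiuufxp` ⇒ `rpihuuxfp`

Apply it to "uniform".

nufirom

In each case the input is transformed by: swap each adjacent pair of characters (1↔2, 3↔4, ...).
Doing the same to "uniform": "nufirom".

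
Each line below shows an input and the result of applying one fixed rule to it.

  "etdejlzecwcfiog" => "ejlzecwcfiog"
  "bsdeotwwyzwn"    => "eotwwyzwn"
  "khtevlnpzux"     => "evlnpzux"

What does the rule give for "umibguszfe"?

bguszfe

The transformation: delete the first 3 characters.
So "umibguszfe" becomes "bguszfe".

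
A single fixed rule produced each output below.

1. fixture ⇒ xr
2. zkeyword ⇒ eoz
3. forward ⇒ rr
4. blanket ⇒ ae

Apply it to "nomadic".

mi

Looking at the pairs, the operation is to move the first character to the end, then keep one character in every 3, starting at position 2 (positions 2nd, 5th, 8th, ...).
Starting from "nomadic": after the first operation, "omadicn"; after the second, "mi".
(Check on "blanket": → "lanketb" → "ae" ✓)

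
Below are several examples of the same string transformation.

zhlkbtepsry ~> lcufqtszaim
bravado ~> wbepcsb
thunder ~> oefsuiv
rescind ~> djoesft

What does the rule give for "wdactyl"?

The rule is to move the first 3 characters to the end (rotate left by 3), then shift every letter 1 place forward in the alphabet (wrapping around).
Starting from "wdactyl": after the first operation, "ctylwda"; after the second, "duzmxeb".

duzmxeb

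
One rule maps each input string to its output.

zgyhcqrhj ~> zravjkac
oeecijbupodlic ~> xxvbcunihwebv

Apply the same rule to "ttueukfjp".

mnxndyci

The rule is to shift every letter 7 places backward in the alphabet (wrapping around), then delete the first character.
Applying both steps to "ttueukfjp": "mmnxndyci", then "mnxndyci".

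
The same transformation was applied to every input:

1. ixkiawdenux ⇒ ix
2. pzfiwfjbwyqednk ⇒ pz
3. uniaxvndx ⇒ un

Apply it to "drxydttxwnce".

In each case the input is transformed by: keep only the first 2 characters.
On "drxydttxwnce" that produces "dr".

dr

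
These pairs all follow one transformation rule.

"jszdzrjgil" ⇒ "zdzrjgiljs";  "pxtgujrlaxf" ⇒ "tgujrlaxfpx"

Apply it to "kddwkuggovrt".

dwkuggovrtkd

What's happening: move the first 2 characters to the end (rotate left by 2).
Applying that to "kddwkuggovrt" gives "dwkuggovrtkd".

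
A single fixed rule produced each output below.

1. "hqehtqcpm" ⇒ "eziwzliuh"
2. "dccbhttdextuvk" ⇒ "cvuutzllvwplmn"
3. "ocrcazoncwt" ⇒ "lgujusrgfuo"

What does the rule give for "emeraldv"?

nwewjsdv

The rule is to move the last character to the front, then shift every letter 8 places backward in the alphabet (wrapping around).
For "emeraldv" the result is "nwewjsdv".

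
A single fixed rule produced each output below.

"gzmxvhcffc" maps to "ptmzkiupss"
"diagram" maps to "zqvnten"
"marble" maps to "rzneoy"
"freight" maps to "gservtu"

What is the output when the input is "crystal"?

ypelfgn

In each case the input is transformed by: move the last character to the front, then shift every letter 13 places forward in the alphabet (wrapping around) — i.e. ROT13.
"crystal" → "lcrysta" → "ypelfgn".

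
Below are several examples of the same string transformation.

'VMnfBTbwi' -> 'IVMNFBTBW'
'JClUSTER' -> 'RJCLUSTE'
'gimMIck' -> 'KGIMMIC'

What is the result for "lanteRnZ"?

In each case the input is transformed by: move the last character to the front, then convert every letter to uppercase.
Applying both steps to "lanteRnZ": "ZlanteRn", then "ZLANTERN".

ZLANTERN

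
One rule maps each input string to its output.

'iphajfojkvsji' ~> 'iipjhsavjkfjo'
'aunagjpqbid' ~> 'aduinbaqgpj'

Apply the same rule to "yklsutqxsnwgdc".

Rule — take characters alternately from the front and the back (1st, last, 2nd, 2nd-last, ...).
Applying that to "yklsutqxsnwgdc" gives "yckdlgswuntsqx".

yckdlgswuntsqx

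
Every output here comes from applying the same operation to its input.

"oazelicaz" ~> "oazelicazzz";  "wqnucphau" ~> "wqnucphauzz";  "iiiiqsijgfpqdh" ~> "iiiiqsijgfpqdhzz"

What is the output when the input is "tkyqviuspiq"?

Each output is the input with this applied: append "zz".
Doing the same to "tkyqviuspiq": "tkyqviuspiqzz".

tkyqviuspiqzz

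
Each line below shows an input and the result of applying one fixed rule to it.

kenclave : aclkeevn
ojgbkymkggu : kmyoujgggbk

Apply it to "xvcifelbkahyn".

eblxnvychiafk

The transformation: take characters alternately from the front and the back (1st, last, 2nd, 2nd-last, ...), then move the last 3 characters to the front (rotate right by 3).
For "xvcifelbkahyn", step one produces "xnvychiafkebl"; step two turns that into "eblxnvychiafk".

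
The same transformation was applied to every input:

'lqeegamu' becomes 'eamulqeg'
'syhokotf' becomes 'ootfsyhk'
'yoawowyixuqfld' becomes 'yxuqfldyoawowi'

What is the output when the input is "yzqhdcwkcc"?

Looking at the pairs, the operation is to swap the front and back halves of the string, then swap the first and last characters.
For "yzqhdcwkcc", step one produces "cwkccyzqhd"; step two turns that into "dwkccyzqhc".

dwkccyzqhc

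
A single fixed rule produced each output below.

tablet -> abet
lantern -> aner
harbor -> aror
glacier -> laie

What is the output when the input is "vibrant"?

iban

What's happening: double every character, then keep one character in every 3, starting at position 3 (positions 3rd, 6th, 9th, ...).
Starting from "vibrant": after the first operation, "vviibbrraanntt"; after the second, "iban".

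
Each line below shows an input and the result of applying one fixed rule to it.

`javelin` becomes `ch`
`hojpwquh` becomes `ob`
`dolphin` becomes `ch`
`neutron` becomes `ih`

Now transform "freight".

bn

Each output is the input with this applied: shift every letter 6 places backward in the alphabet (wrapping around), then keep only the last 2 characters.
On "freight": the first step gives "zlycabn", and the second then gives "bn".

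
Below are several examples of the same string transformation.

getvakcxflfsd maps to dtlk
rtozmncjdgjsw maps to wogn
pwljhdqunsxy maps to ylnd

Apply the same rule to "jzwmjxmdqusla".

The pattern: take characters alternately from the front and the back (1st, last, 2nd, 2nd-last, ...), then keep one character in every 3, starting at position 2 (positions 2nd, 5th, 8th, ...).
For "jzwmjxmdqusla", step one produces "jazlwsmujqxdm"; step two turns that into "awux".

awux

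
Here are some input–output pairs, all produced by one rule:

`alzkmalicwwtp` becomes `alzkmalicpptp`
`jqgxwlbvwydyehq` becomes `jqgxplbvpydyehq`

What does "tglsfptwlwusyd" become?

The rule is to replace every "w" with "p".
So "tglsfptwlwusyd" becomes "tglsfptplpusyd".

tglsfptplpusyd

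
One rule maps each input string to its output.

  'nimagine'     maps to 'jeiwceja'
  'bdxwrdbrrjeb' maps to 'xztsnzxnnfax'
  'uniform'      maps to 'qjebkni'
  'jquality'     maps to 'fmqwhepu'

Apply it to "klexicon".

ghateykj

The pattern: shift every letter 4 places backward in the alphabet (wrapping around).
On "klexicon" that produces "ghateykj".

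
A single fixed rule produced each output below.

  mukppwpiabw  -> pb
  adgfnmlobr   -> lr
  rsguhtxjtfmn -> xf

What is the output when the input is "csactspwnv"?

pv

In each case the input is transformed by: keep one character in every 3, starting at position 1 (positions 1st, 4th, 7th, ...), then keep only the last 2 characters.
Working it through for "csactspwnv": intermediate "ccpv", final "pv".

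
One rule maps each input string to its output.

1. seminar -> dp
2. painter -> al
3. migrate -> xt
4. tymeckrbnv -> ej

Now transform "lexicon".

wp

The pattern: shift every letter 11 places forward in the alphabet (wrapping around), then keep only the first 2 characters.
On "lexicon": the first step gives "wpitnzy", and the second then gives "wp".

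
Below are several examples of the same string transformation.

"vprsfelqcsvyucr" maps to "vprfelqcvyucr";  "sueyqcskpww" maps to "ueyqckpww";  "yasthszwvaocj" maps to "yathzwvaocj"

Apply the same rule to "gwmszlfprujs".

gwmzlfpruj

Rule — remove every "s".
Doing the same to "gwmszlfprujs": "gwmzlfpruj".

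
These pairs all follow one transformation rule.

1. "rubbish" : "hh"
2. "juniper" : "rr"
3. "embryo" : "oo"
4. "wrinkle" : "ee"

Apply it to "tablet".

tt

Each output is the input with this applied: repeat every character 3 times, then keep only the last 2 characters.
Starting from "tablet": after the first operation, "tttaaabbbllleeettt"; after the second, "tt".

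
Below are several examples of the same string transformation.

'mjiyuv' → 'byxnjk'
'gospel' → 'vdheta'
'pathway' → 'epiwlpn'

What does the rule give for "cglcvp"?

rvarke

Rule — shift every letter 11 places backward in the alphabet (wrapping around).
Doing the same to "cglcvp": "rvarke".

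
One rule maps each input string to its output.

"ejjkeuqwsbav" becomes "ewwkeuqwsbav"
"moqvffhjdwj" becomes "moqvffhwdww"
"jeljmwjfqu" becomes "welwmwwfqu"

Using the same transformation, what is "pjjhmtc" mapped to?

pwwhmtc

The pattern: replace every "j" with "w".
Doing the same to "pjjhmtc": "pwwhmtc".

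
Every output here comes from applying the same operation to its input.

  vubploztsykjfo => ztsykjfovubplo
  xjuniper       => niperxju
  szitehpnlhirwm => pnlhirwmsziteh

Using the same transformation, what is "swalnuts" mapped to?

Rule — move the last character to the front, then swap the front and back halves of the string.
"swalnuts" → "lnutsswa".

lnutsswa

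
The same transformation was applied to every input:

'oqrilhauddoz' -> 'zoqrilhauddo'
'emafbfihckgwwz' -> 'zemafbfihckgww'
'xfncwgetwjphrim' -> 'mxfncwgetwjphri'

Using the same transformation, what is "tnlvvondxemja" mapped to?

In each case the input is transformed by: move the last character to the front.
On "tnlvvondxemja" that produces "atnlvvondxemj".

atnlvvondxemj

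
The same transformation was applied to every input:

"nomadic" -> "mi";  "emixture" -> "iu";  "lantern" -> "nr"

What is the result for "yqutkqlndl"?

uqd

The rule is to keep one character in every 3, starting at position 3 (positions 3rd, 6th, 9th, ...).
Doing the same to "yqutkqlndl": "uqd".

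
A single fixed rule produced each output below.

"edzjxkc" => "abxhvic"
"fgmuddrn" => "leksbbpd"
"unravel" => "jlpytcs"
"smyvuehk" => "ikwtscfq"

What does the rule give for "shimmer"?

pfgkkcq

In each case the input is transformed by: shift every letter 2 places backward in the alphabet (wrapping around), then swap the first and last characters.
For "shimmer" the result is "pfgkkcq".
(Check on "smyvuehk": → "qkwtscfi" → "ikwtscfq" ✓)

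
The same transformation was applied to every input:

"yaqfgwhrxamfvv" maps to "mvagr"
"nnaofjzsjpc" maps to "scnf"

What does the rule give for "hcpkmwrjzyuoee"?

Rule — keep one character in every 3, starting at position 2 (positions 2nd, 5th, 8th, ...), then move the last 2 characters to the front (rotate right by 2).
So "hcpkmwrjzyuoee" becomes "uecmj".

uecmj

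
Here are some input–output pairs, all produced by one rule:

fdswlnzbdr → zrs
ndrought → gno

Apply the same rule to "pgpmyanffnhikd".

The pattern: swap the front and back halves of the string, then keep one character in every 3, starting at position 2 (positions 2nd, 5th, 8th, ...).
Applying both steps to "pgpmyanffnhikd": "ffnhikdpgpmyan", then "fipmn".
(Check on "ndrought": → "ughtndro" → "gno" ✓)

fipmn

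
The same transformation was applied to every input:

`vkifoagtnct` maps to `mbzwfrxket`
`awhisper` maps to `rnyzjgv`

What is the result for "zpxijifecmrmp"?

The pattern: shift every letter 9 places backward in the alphabet (wrapping around), then delete the last character.
"zpxijifecmrmp" → "qgozazwvtdid".

qgozazwvtdid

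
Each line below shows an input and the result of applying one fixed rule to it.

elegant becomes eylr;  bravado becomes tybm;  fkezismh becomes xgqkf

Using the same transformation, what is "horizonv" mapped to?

gxmlt

The rule is to shift every letter 2 places backward in the alphabet (wrapping around), then delete the first 3 characters.
Working it through for "horizonv": intermediate "fmpgxmlt", final "gxmlt".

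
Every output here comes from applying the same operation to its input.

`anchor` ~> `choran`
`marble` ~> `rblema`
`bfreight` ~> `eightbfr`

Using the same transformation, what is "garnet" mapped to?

In each case the input is transformed by: swap the front and back halves of the string, then move the last character to the front.
For "garnet", step one produces "netgar"; step two turns that into "rnetga".

rnetga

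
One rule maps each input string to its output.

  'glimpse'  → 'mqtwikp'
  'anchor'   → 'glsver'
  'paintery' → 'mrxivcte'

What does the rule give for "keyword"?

Looking at the pairs, the operation is to shift every letter 4 places forward in the alphabet (wrapping around), then move the first 2 characters to the end (rotate left by 2).
For "keyword", step one produces "oicasvh"; step two turns that into "casvhoi".

casvhoi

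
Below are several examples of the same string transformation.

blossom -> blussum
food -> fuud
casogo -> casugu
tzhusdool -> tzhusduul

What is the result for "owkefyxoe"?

Rule — replace every "o" with "u".
Doing the same to "owkefyxoe": "uwkefyxue".

uwkefyxue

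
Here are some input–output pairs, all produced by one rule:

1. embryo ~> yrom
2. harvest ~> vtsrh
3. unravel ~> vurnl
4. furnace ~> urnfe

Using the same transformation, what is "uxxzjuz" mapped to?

Each output is the input with this applied: sort the characters into reverse alphabetical order, then delete the last 2 characters.
Starting from "uxxzjuz": after the first operation, "zzxxuuj"; after the second, "zzxxu".

zzxxu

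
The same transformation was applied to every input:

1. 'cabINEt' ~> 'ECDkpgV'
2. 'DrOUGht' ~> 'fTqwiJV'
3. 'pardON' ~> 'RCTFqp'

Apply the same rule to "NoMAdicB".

pQocFKEd

Each output is the input with this applied: flip the case of every letter, then shift every letter 2 places forward in the alphabet (wrapping around).
Working it through for "NoMAdicB": intermediate "nOmaDICb", final "pQocFKEd".
(Check on "pardON": → "PARDon" → "RCTFqp" ✓)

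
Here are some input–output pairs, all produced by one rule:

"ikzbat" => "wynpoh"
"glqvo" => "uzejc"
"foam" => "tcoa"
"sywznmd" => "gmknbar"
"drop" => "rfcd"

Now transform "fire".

What's happening: shift every letter 12 places backward in the alphabet (wrapping around).
Doing the same to "fire": "twfs".

twfs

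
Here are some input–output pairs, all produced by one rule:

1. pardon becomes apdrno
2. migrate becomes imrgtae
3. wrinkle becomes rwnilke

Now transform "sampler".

aspmelr

Rule — swap each adjacent pair of characters (1↔2, 3↔4, ...).
Applying that to "sampler" gives "aspmelr".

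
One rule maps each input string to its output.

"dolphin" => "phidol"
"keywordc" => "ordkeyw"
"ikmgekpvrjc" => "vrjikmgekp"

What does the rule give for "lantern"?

terlan

In each case the input is transformed by: delete the last character, then move the last 3 characters to the front (rotate right by 3).
Starting from "lantern": after the first operation, "lanter"; after the second, "terlan".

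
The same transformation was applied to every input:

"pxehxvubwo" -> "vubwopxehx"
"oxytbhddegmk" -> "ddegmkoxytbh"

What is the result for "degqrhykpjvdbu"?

kpjvdbudegqrhy

The transformation: swap the front and back halves of the string.
On "degqrhykpjvdbu" that produces "kpjvdbudegqrhy".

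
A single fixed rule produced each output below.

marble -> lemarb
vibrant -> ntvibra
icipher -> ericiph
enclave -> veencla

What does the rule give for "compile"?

lecompi

The rule is to move the last 2 characters to the front (rotate right by 2).
Doing the same to "compile": "lecompi".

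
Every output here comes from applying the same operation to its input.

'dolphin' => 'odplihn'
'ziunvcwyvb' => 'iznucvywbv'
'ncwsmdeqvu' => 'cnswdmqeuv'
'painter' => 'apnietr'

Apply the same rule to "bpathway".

What's happening: swap each adjacent pair of characters (1↔2, 3↔4, ...).
Doing the same to "bpathway": "pbtawhya".

pbtawhya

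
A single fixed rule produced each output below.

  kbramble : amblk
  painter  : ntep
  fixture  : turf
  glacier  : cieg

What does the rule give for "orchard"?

Each output is the input with this applied: swap the first and last characters, then delete the first 3 characters.
For "orchard", step one produces "drcharo"; step two turns that into "haro".

haro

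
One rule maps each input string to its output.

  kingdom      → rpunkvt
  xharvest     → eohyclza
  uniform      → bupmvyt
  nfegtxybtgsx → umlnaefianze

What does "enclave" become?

The rule is to shift every letter 7 places forward in the alphabet (wrapping around).
So "enclave" becomes "lujshcl".

lujshcl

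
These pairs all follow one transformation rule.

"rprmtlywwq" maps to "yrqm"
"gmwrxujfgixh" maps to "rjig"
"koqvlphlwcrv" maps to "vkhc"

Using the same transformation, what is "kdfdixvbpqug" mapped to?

Rule — keep one character in every 3, starting at position 1 (positions 1st, 4th, 7th, ...), then sort the characters into reverse alphabetical order.
On "kdfdixvbpqug" that produces "vqkd".

vqkd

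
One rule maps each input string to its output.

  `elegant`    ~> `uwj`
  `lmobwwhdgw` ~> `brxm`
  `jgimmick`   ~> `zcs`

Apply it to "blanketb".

rdj

In each case the input is transformed by: shift every letter 10 places backward in the alphabet (wrapping around), then keep one character in every 3, starting at position 1 (positions 1st, 4th, 7th, ...).
"blanketb" → "rbqdaujr" → "rdj".
(Check on "jgimmick": → "zwyccysa" → "zcs" ✓)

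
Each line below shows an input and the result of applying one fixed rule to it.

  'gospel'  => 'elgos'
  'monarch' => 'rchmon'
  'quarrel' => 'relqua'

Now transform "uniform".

ormuni

Looking at the pairs, the operation is to move the first 3 characters to the end (rotate left by 3), then delete the first character.
"uniform" → "formuni" → "ormuni".
(Check on "monarch": → "archmon" → "rchmon" ✓)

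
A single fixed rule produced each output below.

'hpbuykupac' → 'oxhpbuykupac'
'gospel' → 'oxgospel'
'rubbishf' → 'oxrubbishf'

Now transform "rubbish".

Each output is the input with this applied: prepend "ox".
For "rubbish" the result is "oxrubbish".

oxrubbish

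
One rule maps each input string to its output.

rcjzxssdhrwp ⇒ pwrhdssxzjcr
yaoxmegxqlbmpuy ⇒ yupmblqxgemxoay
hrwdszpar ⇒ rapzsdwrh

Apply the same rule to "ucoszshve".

What's happening: reverse the string.
For "ucoszshve" the result is "evhszsocu".

evhszsocu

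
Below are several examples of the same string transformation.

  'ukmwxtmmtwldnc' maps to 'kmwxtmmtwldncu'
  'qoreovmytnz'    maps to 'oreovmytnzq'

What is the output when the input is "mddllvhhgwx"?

ddllvhhgwxm

Looking at the pairs, the operation is to move the first character to the end.
For "mddllvhhgwx" the result is "ddllvhhgwxm".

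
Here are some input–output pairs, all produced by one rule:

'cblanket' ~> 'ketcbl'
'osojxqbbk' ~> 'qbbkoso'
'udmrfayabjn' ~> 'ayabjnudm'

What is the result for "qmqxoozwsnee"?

Rule — move the first 3 characters to the end (rotate left by 3), then delete the first 2 characters.
"qmqxoozwsnee" → "ozwsneeqmq".

ozwsneeqmq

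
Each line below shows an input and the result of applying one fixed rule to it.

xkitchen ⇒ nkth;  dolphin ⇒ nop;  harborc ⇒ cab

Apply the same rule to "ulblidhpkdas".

slldpd

Rule — move the last 2 characters to the front (rotate right by 2), then keep every other character starting from the second (positions 2nd, 4th, 6th, ...).
Starting from "ulblidhpkdas": after the first operation, "asulblidhpkd"; after the second, "slldpd".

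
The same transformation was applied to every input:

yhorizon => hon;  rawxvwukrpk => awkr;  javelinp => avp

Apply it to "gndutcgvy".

ndv

Rule — swap each adjacent pair of characters (1↔2, 3↔4, ...), then keep one character in every 3, starting at position 1 (positions 1st, 4th, 7th, ...).
"gndutcgvy" → "ngudctvgy" → "ndv".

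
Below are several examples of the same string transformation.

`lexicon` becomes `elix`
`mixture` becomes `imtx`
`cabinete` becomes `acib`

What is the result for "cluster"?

The pattern: swap each adjacent pair of characters (1↔2, 3↔4, ...), then keep only the first 4 characters.
"cluster" → "lcsuetr" → "lcsu".

lcsu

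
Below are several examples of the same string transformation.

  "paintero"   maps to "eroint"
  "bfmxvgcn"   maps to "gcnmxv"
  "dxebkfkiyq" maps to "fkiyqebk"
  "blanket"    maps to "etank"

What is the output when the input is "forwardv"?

rdvrwa

Looking at the pairs, the operation is to delete the first 2 characters, then move the first 3 characters to the end (rotate left by 3).
Applying both steps to "forwardv": "rwardv", then "rdvrwa".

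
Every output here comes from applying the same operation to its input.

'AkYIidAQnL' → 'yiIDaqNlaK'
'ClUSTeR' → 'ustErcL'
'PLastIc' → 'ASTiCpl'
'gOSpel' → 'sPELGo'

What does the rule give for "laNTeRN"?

Rule — flip the case of every letter, then move the first 2 characters to the end (rotate left by 2).
Working it through for "laNTeRN": intermediate "LAntErn", final "ntErnLA".

ntErnLA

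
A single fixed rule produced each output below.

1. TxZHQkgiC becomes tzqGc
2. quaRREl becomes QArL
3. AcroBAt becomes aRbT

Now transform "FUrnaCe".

fRAE

What's happening: keep every other character starting from the first (positions 1st, 3rd, 5th, ...), then flip the case of every letter.
Working it through for "FUrnaCe": intermediate "Frae", final "fRAE".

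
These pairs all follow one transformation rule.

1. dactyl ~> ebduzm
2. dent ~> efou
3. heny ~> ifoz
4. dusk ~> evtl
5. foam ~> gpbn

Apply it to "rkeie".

slfjf

The transformation: shift every letter 1 place forward in the alphabet (wrapping around).
Doing the same to "rkeie": "slfjf".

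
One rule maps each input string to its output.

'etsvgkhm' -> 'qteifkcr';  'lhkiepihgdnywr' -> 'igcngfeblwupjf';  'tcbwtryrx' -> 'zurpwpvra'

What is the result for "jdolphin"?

mjnfglhb

The rule is to shift every letter 2 places backward in the alphabet (wrapping around), then move the first 2 characters to the end (rotate left by 2).
Starting from "jdolphin": after the first operation, "hbmjnfgl"; after the second, "mjnfglhb".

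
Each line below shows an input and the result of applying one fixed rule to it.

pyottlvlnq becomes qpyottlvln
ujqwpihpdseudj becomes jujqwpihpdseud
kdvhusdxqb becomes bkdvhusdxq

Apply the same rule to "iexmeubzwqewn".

What's happening: move the last character to the front.
Applying that to "iexmeubzwqewn" gives "niexmeubzwqew".

niexmeubzwqew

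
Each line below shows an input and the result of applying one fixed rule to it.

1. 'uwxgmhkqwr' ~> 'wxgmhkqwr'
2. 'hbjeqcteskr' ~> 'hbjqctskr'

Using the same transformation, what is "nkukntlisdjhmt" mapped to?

The pattern: remove every vowel.
On "nkukntlisdjhmt" that produces "nkkntlsdjhmt".

nkkntlsdjhmt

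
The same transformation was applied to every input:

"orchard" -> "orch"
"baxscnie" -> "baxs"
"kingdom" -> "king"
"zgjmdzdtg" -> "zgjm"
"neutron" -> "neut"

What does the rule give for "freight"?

Looking at the pairs, the operation is to keep only the first 4 characters.
"freight" → "frei".

frei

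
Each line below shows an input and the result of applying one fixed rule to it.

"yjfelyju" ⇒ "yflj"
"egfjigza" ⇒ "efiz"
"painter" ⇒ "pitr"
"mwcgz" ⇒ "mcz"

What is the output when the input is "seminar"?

The pattern: keep every other character starting from the first (positions 1st, 3rd, 5th, ...).
On "seminar" that produces "smnr".

smnr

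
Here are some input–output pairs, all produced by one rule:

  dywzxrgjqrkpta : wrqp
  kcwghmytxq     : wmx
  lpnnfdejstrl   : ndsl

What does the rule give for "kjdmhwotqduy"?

dwqy

What's happening: keep one character in every 3, starting at position 3 (positions 3rd, 6th, 9th, ...).
Doing the same to "kjdmhwotqduy": "dwqy".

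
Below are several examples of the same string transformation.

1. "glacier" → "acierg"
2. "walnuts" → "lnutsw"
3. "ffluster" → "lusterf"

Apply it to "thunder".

undert

Rule — move the first character to the end, then delete the first character.
Working it through for "thunder": intermediate "hundert", final "undert".
(Check on "glacier": → "lacierg" → "acierg" ✓)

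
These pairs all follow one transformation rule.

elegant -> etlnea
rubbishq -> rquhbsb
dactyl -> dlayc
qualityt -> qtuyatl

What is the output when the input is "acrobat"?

atcarb

In each case the input is transformed by: take characters alternately from the front and the back (1st, last, 2nd, 2nd-last, ...), then delete the last character.
For "acrobat" the result is "atcarb".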